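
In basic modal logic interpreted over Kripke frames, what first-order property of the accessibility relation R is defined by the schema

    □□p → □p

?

density: ∀x ∀y (Rxy → ∃z (Rxz ∧ Rzy))

This schema is the C4 axiom.
Its frame correspondent is density — ∀x ∀y (Rxy → ∃z (Rxz ∧ Rzy)).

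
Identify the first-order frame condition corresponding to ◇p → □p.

partial functionality

Suppose ◇p→□p is valid. Take Rxy, Rxz and set V(p)={y}. Then ◇p at x, so □p at x, so p at z, i.e. z=y.
The converse is a direct semantic check.
So the correspondent is partial functionality.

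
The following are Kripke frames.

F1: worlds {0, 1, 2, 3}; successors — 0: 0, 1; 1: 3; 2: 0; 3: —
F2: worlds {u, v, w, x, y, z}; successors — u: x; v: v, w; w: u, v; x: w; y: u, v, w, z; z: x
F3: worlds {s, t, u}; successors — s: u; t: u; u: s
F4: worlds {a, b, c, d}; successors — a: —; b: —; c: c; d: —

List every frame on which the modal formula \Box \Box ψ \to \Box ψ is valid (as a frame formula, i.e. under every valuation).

F4

Frame correspondent (Sahlqvist): \forall x \forall y (Rxy \to \exists z (Rxz \wedge Rzy)) — i.e. density.
F1: fails — R13 but no z with R1z and Rz3.
F2: fails — Rxw but no t with Rxt and Rtw.
F3: fails — Rsu but no z with Rsz and Rzu.
F4: condition met.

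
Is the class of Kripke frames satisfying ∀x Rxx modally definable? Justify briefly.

Yes — defined by □q → q

This is a Sahlqvist condition; the T axiom □q → q defines it.
Suppose □q→q is valid. At any x set V(q)={w : Rxw}. Then □q holds at x, so q holds at x, i.e. Rxx.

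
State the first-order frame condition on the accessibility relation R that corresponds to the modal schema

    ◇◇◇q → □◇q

∀x ∀y ∀z ((xR³y ∧ xRz) → ∃w (y = w ∧ zRw))

This is a Sahlqvist (Geach-type) schema ◇^3□^0q → □^1◇^1q.
Minimal-valuation argument: fix x; take any y with xR^3y and any z with xR^1z. Set V(q) to the set of worlds R-reachable from y in exactly 0 steps. Then □^0q holds at y, so the antecedent holds at x; validity forces ◇^1q at z, giving a w with zR^1w and yR^0w.
First-order correspondent: ∀x ∀y ∀z ((xR³y ∧ xRz) → ∃w (y = w ∧ zRw)).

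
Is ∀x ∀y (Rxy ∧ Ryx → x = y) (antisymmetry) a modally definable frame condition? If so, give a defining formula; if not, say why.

Not modally definable

Modal frame validity is preserved under surjective bounded morphisms.
The 4-cycle (worlds w0,w1,w2,w3 with w0→w1→w2→w3→w0) is antisymmetric. Sending even-indexed worlds to a and odd-indexed worlds to b is a surjective bounded morphism onto the two-world frame with a↔b, which is not antisymmetric.
So no modal formula (or set of formulas) defines exactly the antisymmetric frames.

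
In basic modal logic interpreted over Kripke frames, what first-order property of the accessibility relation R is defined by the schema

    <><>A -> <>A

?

transitivity

This is frame-equivalent to □A → □□A (substitute ¬A for A and contrapose).
Suppose □A→□□A is valid. Take Rxy, Ryz and set V(A)={w : Rxw}. Then □A at x, so □□A at x, so □A at y, so A at z, i.e. Rxz.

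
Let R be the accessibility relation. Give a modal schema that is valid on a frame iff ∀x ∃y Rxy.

□ψ → ◇ψ

A defining formula is □ψ → ◇ψ (the D axiom).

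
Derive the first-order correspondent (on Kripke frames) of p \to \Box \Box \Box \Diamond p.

\forall x \forall z (x R^3 z \to \exists w (x = w \wedge zRw))

This is a Sahlqvist (Geach-type) schema ◇^0□^0p → □^3◇^1p.
Minimal-valuation argument: fix x; take any y with xR^0y and any z with xR^3z. Set V(p) to the set of worlds R-reachable from y in exactly 0 steps. Then □^0p holds at y, so the antecedent holds at x; validity forces ◇^1p at z, giving a w with zR^1w and yR^0w.
First-order correspondent: \forall x \forall z (x R^3 z \to \exists w (x = w \wedge zRw)).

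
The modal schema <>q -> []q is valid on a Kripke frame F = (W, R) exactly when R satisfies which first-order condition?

Partial functionality

Suppose ◇q→□q is valid. Take Rxy, Rxz and set V(q)={y}. Then ◇q at x, so □q at x, so q at z, i.e. z=y.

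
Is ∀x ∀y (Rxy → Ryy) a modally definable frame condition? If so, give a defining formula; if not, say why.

Definable; □(□q → q) defines it

Yes: it is shift-reflexivity, defined by the T□ schema □(□q → q).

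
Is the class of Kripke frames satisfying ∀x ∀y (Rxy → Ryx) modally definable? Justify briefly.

The condition is symmetry. A defining modal formula is q → □◇q.
Suppose q→□◇q is valid. Take Rxy and set V(q)={x}. Then q at x, so □◇q at x, so ◇q at y, so some z with Ryz has q; z=x, i.e. Ryx.

Yes — defined by q → □◇q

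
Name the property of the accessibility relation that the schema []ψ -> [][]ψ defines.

Transitivity

This schema is the 4 axiom.
Its frame correspondent is transitivity — forall x forall y forall z (Rxy & Ryz -> Rxz).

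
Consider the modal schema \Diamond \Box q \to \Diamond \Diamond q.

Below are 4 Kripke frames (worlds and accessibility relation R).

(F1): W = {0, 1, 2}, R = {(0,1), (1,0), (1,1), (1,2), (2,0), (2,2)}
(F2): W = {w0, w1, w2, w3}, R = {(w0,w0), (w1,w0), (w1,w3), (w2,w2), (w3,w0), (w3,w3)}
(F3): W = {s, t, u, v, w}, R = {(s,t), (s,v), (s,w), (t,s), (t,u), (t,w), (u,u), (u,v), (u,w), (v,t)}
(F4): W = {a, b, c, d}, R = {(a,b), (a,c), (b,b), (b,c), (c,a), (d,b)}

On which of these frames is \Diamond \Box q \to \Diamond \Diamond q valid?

(F1), (F2), (F4)

The schema corresponds to a generalized confluence (Geach) condition: \forall x \forall y (xRy \to \exists w (yRw \wedge x R^2 w)).
(F1): condition met.
(F2): condition met.
(F3): fails — sRw but no w* with wRw* and sR²w*.
(F4): condition met.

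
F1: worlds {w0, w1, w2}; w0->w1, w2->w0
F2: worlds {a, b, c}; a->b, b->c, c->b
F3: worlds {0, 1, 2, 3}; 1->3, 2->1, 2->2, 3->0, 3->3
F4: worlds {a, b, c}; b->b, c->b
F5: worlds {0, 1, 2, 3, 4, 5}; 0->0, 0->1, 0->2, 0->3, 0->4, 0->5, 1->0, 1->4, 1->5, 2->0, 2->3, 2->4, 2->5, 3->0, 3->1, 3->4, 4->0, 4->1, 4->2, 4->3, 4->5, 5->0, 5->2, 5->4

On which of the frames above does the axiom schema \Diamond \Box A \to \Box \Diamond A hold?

Frame correspondent (Sahlqvist): \forall x \forall y \forall z (Rxy \wedge Rxz \to \exists w (Ryw \wedge Rzw)) — i.e. convergence.
F1: fails — Rw0w1 and Rw0w1 but w1 and w1 have no common successor.
F2: satisfies the condition.
F3: fails — R22 and R21 but 2 and 1 have no common successor.
F4: satisfies the condition.
F5: satisfies the condition.
Valid on: F2, F4, F5.

F2, F4, F5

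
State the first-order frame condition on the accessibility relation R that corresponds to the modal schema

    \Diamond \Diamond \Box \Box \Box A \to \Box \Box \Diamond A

This is a Sahlqvist (Geach-type) schema ◇^2□^3A → □^2◇^1A.
First-order correspondent: \forall x \forall y \forall z ((x R^2 y \wedge x R^2 z) \to \exists w (y R^3 w \wedge zRw)).

\forall x \forall y \forall z ((x R^2 y \wedge x R^2 z) \to \exists w (y R^3 w \wedge zRw))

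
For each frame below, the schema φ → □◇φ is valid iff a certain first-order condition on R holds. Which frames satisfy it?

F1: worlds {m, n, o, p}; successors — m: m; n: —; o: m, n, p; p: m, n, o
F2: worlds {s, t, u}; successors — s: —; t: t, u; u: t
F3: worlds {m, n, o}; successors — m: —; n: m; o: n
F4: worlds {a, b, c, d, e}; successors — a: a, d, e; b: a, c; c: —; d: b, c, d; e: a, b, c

F2

The schema corresponds to symmetry: ∀x ∀y (Rxy → Ryx).
F1: fails — Rom but not Rmo.
F2: ✓.
F3: fails — Rnm but not Rmn.
F4: fails — Rbc but not Rcb.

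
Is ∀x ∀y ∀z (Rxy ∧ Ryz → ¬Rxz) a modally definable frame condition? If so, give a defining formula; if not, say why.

No

If a class were modally definable it would be closed under surjective bounded morphisms (Goldblatt–Thomason).
The 7-cycle (worlds 0,1,2,3,4,5,6 with 0→1→2→3→4→5→6→0) is intransitive. Mapping every world to a single reflexive point • is a surjective bounded morphism; the reflexive point is not intransitive (R••∧R•• but R••).
Hence intransitivity is not modally definable.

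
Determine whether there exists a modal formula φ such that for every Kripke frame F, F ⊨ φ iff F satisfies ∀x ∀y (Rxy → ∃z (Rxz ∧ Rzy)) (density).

Yes — defined by □□q → □q

The condition is density. A defining modal formula is □□q → □q.
Suppose □□q→□q is valid. Take Rxy and set V(q)={w : xR²w}. Then □□q at x, so □q at x, so q at y, i.e. ∃z(Rxz∧Rzy).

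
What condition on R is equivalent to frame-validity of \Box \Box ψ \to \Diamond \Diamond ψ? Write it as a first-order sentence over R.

\forall x \exists w (x R^2 w \wedge x R^2 w)

This is a Sahlqvist (Geach-type) schema ◇^0□^2ψ → □^0◇^2ψ.
Minimal-valuation argument: fix x; take any y with xR^0y and any z with xR^0z. Set V(ψ) to the set of worlds R-reachable from y in exactly 2 steps. Then □^2ψ holds at y, so the antecedent holds at x; validity forces ◇^2ψ at z, giving a w with zR^2w and yR^2w.
First-order correspondent: \forall x \exists w (x R^2 w \wedge x R^2 w).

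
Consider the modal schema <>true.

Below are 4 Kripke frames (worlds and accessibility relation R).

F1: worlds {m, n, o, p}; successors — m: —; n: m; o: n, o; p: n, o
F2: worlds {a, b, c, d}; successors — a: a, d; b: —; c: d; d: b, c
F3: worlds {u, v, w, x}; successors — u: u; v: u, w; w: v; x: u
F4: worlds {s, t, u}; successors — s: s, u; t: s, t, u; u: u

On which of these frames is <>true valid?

F3, F4

This is the axiom for seriality; its first-order frame correspondent is forall x exists y Rxy.
F1: fails — world m has no successor.
F2: fails — world b has no successor.
F3: satisfies the condition.
F4: satisfies the condition.
Valid on: F3, F4.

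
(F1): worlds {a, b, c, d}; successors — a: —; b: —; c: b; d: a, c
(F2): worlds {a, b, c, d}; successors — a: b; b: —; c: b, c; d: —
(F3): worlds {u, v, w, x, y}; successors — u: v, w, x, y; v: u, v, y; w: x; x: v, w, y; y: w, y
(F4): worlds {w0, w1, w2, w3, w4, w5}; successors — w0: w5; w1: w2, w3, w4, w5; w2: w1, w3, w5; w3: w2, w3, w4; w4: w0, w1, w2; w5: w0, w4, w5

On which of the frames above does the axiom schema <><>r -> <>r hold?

This is the axiom for transitivity; its first-order frame correspondent is forall x forall y forall z (Rxy & Ryz -> Rxz).
(F1): fails — Rdc and Rcb but not Rdb.
(F2): ✓.
(F3): fails — Ruv and Rvu but not Ruu.
(F4): fails — Rw1w5 and Rw5w0 but not Rw1w0.

(F2)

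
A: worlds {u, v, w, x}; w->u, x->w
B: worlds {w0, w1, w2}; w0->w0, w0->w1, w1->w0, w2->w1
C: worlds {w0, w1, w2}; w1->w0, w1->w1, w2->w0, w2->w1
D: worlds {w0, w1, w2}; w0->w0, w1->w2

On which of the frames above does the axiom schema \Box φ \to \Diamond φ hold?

The schema corresponds to seriality: \forall x \exists y Rxy.
A: fails — world u has no successor.
B: condition met.
C: fails — world w0 has no successor.
D: fails — world w2 has no successor.

B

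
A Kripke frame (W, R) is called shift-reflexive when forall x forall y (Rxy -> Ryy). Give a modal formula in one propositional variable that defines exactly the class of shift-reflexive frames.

A defining formula is □(□p → p) (the T□ axiom).
Suppose □(□p→p) is valid. Take Rxy and set V(p)={w : Ryw}. Then at y, □p holds; since □(□p→p) at x, □p→p at y, so p at y, i.e. Ryy.

□(□p → p)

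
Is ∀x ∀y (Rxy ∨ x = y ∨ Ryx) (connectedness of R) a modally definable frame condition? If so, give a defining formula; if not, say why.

No

If a class were modally definable it would be closed under disjoint unions (Goldblatt–Thomason).
Take 2 disjoint single-world reflexive frames: each is trivially connected, but their disjoint union has 2 worlds with no edge between distinct components, so it is not connected.
So the class is not modally definable.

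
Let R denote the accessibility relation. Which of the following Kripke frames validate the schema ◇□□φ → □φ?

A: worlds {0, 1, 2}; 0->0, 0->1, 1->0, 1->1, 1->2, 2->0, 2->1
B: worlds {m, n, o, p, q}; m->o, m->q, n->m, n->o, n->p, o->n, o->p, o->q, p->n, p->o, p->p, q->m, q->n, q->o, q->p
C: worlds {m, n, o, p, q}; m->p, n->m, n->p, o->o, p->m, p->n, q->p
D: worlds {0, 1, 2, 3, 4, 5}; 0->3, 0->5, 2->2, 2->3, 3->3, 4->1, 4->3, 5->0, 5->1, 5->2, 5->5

A

This is the axiom for a generalized confluence (Geach) condition; its first-order frame correspondent is ∀x ∀y ∀z ((xRy ∧ xRz) → ∃w (yR²w ∧ z = w)).
A: ✓.
B: fails — mRo, mRq but no w with oR²w and q=w.
C: fails — nRm, nRp but no w with mR²w and p=w.
D: fails — 0R3, 0R5 but no w with 3R²w and 5=w.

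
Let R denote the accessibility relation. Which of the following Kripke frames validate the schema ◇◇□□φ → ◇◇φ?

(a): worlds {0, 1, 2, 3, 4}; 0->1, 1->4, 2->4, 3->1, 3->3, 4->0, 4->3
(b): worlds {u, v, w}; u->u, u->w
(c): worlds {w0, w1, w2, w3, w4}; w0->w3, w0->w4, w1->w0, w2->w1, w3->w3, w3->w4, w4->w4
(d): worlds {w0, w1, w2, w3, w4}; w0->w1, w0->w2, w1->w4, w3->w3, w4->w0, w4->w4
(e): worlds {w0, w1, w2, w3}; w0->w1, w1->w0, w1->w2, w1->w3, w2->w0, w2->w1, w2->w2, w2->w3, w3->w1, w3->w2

Frame correspondent (Sahlqvist): ∀x ∀y (xR²y → ∃w (yR²w ∧ xR²w)) — i.e. a generalized confluence (Geach) condition.
(a): fails — 0R²4 but no w with 4R²w and 0R²w.
(b): fails — uR²w but no t with wR²t and uR²t.
(c): fails — w2R²w0 but no w with w0R²w and w2R²w.
(d): fails — w4R²w2 but no w with w2R²w and w4R²w.
(e): condition met.

(e)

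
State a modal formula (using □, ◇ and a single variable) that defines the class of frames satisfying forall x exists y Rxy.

□p → ◇p

This is seriality; the standard corresponding axiom is D: □p → ◇p.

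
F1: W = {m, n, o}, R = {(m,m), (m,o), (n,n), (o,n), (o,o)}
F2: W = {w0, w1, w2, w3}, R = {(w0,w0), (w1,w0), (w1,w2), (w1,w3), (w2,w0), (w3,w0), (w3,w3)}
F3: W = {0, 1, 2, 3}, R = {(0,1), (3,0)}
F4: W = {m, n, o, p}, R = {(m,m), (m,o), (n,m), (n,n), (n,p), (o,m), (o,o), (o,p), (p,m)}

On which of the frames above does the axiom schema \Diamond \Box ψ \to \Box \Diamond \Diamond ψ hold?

F1, F2, F4

The schema corresponds to a generalized confluence (Geach) condition: \forall x \forall y \forall z ((xRy \wedge xRz) \to \exists w (yRw \wedge z R^2 w)).
F1: satisfies the condition.
F2: satisfies the condition.
F3: fails — 0R1, 0R1 but no w with 1Rw and 1R²w.
F4: satisfies the condition.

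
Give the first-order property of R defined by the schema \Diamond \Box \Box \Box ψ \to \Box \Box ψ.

\forall x \forall y \forall z ((xRy \wedge x R^2 z) \to \exists w (y R^3 w \wedge z = w))

This is a Sahlqvist (Geach-type) schema ◇^1□^3ψ → □^2◇^0ψ.
First-order correspondent: \forall x \forall y \forall z ((xRy \wedge x R^2 z) \to \exists w (y R^3 w \wedge z = w)).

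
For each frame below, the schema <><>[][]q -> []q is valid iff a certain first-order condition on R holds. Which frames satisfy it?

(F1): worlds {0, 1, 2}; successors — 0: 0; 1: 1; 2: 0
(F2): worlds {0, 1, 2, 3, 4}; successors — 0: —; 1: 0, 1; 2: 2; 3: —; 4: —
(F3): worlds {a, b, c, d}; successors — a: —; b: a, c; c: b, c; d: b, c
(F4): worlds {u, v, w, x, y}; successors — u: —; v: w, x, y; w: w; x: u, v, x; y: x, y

(F1)

The schema corresponds to a generalized confluence (Geach) condition: forall x forall y forall z ((x R^2 y & xRz) -> exists w (y R^2 w & z = w)).
(F1): ✓.
(F2): fails — 1R²0, 1R0 but no w with 0R²w and 0=w.
(F3): fails — bR²b, bRa but no w with bR²w and a=w.
(F4): fails — vR²u, vRw but no t with uR²t and w=t.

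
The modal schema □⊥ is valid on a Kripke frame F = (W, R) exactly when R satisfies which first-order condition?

□⊥ is valid iff no world has any successor (otherwise □⊥ fails at any world with one).

emptiness of R: ∀x ∀y ¬Rxy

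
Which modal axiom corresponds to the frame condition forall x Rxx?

A defining formula is □p → p (the T axiom).
Suppose □p→p is valid. At any x set V(p)={w : Rxw}. Then □p holds at x, so p holds at x, i.e. Rxx.

□p → p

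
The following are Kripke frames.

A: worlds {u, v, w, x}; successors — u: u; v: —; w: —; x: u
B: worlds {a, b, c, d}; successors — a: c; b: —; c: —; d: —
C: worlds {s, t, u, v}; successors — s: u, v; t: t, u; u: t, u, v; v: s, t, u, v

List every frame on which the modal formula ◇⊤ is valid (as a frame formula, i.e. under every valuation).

The schema corresponds to seriality: ∀x ∃y Rxy.
A: fails — world v has no successor.
B: fails — world b has no successor.
C: ✓.

C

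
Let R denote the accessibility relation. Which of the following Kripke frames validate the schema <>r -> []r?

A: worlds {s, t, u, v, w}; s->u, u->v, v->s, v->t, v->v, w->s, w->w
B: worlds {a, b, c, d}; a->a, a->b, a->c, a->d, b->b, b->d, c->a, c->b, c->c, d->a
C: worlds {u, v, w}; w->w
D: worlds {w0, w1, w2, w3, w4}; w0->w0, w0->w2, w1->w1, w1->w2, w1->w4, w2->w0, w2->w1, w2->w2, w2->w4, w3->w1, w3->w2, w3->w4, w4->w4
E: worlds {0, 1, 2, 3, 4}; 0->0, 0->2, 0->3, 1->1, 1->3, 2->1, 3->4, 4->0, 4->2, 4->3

The schema corresponds to partial functionality: forall x forall y forall z (Rxy & Rxz -> y = z).
A: fails — v sees both s and t.
B: fails — a sees both a and b.
C: condition met.
D: fails — w0 sees both w0 and w2.
E: fails — 0 sees both 0 and 2.
Valid on: C.

C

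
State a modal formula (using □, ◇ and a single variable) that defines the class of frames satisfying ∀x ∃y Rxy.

□q → ◇q

A defining formula is □q → ◇q (the D axiom).
Suppose □q→◇q is valid. At any x set V(q)=W. Then □q at x, so ◇q at x, so x has a successor.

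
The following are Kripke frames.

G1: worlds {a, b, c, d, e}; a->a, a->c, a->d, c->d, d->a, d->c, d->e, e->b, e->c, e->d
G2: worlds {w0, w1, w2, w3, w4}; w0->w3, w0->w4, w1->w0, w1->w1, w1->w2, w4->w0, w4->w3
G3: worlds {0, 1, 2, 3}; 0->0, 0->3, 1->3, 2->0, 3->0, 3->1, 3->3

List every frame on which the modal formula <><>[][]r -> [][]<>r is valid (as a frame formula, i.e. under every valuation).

G3

This is the axiom for a generalized confluence (Geach) condition; its first-order frame correspondent is forall x forall y forall z ((x R^2 y & x R^2 z) -> exists w (y R^2 w & zRw)).
G1: fails — aR²c, aR²c but no w with cR²w and cRw.
G2: fails — w0R²w0, w0R²w3 but no w with w0R²w and w3Rw.
G3: condition met.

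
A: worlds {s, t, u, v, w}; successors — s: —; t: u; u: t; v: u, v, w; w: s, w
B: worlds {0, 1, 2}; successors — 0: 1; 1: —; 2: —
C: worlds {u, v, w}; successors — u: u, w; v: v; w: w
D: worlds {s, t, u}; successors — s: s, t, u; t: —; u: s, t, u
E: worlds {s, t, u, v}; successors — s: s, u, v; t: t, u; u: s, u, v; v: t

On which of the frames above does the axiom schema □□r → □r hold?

C, D, E

The schema corresponds to density: ∀x ∀y (Rxy → ∃z (Rxz ∧ Rzy)).
A: fails — Rut but no z with Ruz and Rzt.
B: fails — R01 but no z with R0z and Rz1.
C: ✓.
D: ✓.
E: ✓.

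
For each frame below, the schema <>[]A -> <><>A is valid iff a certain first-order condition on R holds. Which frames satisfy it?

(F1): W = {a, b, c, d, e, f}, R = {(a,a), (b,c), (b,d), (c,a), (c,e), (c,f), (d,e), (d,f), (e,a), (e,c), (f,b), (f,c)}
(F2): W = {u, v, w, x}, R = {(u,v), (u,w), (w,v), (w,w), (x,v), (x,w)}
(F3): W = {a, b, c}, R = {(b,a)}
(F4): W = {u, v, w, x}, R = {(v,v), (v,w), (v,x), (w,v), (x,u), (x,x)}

This is the axiom for a generalized confluence (Geach) condition; its first-order frame correspondent is forall x forall y (xRy -> exists w (yRw & x R^2 w)).
(F1): condition met.
(F2): fails — uRv but no t with vRt and uR²t.
(F3): fails — bRa but no w with aRw and bR²w.
(F4): fails — xRu but no t with uRt and xR²t.

(F1)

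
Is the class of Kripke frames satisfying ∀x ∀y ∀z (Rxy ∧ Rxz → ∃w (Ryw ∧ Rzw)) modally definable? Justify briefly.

Yes — defined by ◇□p → □◇p

Yes: it is convergence, defined by the .2 schema ◇□p → □◇p.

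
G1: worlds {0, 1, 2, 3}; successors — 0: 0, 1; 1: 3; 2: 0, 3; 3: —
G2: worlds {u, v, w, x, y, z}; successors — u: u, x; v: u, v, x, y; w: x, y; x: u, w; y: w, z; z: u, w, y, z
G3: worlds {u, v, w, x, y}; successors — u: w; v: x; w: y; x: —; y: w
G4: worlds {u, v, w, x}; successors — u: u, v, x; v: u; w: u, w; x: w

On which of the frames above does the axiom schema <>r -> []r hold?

This is the axiom for partial functionality; its first-order frame correspondent is forall x forall y forall z (Rxy & Rxz -> y = z).
G1: fails — 0 sees both 0 and 1.
G2: fails — u sees both u and x.
G3: ✓.
G4: fails — u sees both u and v.
Valid on: G3.

G3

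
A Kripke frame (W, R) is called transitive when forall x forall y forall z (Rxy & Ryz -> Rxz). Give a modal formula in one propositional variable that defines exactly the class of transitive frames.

The condition is transitivity. The 4 schema □r → □□r defines it.
Suppose □r→□□r is valid. Take Rxy, Ryz and set V(r)={w : Rxw}. Then □r at x, so □□r at x, so □r at y, so r at z, i.e. Rxz.

□r → □□r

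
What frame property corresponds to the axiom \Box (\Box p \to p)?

Shift-reflexivity

Suppose □(□p→p) is valid. Take Rxy and set V(p)={w : Ryw}. Then at y, □p holds; since □(□p→p) at x, □p→p at y, so p at y, i.e. Ryy.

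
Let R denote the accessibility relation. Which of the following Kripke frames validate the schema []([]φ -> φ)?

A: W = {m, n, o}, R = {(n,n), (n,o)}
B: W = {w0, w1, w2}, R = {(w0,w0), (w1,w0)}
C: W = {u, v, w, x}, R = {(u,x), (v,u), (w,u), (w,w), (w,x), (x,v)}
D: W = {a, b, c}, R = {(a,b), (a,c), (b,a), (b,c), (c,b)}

This is the axiom for shift-reflexivity; its first-order frame correspondent is forall x forall y (Rxy -> Ryy).
A: fails — Rno but not Roo.
B: condition met.
C: fails — Rwu but not Ruu.
D: fails — Rbc but not Rcc.
Valid on: B.

B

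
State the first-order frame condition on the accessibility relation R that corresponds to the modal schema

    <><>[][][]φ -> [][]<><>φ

forall x forall y forall z ((x R^2 y & x R^2 z) -> exists w (y R^3 w & z R^2 w))

This is a Sahlqvist (Geach-type) schema ◇^2□^3φ → □^2◇^2φ.
Minimal-valuation argument: fix x; take any y with xR^2y and any z with xR^2z. Set V(φ) to the set of worlds R-reachable from y in exactly 3 steps. Then □^3φ holds at y, so the antecedent holds at x; validity forces ◇^2φ at z, giving a w with zR^2w and yR^3w.
First-order correspondent: forall x forall y forall z ((x R^2 y & x R^2 z) -> exists w (y R^3 w & z R^2 w)).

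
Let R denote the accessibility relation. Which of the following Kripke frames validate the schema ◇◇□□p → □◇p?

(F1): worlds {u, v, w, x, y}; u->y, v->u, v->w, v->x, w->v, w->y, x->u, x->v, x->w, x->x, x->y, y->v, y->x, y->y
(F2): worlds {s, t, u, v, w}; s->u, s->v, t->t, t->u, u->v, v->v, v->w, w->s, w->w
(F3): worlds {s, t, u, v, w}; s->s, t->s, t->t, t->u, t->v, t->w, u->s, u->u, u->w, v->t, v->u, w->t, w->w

(F1)

This is the axiom for a generalized confluence (Geach) condition; its first-order frame correspondent is ∀x ∀y ∀z ((xR²y ∧ xRz) → ∃w (yR²w ∧ zRw)).
(F1): satisfies the condition.
(F2): fails — tR²u, tRt but no w* with uR²w* and tRw*.
(F3): fails — tR²s, tRv but no w* with sR²w* and vRw*.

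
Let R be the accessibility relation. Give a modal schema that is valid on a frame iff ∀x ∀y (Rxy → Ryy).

This is shift-reflexivity; the standard corresponding axiom is T□: □(□r → r).
Suppose □(□r→r) is valid. Take Rxy and set V(r)={w : Ryw}. Then at y, □r holds; since □(□r→r) at x, □r→r at y, so r at y, i.e. Ryy.

□(□r → r)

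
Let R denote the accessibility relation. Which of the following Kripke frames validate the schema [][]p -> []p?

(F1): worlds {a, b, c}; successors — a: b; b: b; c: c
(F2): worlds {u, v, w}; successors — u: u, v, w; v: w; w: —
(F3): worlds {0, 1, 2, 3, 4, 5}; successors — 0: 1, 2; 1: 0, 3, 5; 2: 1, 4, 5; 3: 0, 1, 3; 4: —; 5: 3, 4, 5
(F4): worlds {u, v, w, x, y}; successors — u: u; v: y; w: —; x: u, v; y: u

(F1)

Frame correspondent (Sahlqvist): forall x forall y (Rxy -> exists z (Rxz & Rzy)) — i.e. density.
(F1): condition met.
(F2): fails — Rvw but no z with Rvz and Rzw.
(F3): fails — R02 but no z with R0z and Rz2.
(F4): fails — Rvy but no z with Rvz and Rzy.
Valid on: (F1).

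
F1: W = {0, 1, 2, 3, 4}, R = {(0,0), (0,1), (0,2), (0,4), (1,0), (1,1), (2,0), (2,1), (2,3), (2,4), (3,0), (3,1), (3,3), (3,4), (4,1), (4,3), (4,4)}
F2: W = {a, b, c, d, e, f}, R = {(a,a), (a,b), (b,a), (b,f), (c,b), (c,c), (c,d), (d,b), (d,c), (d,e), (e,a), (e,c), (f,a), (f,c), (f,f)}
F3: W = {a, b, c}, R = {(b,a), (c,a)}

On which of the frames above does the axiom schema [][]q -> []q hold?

F1

This is the axiom for density; its first-order frame correspondent is forall x forall y (Rxy -> exists z (Rxz & Rzy)).
F1: condition met.
F2: fails — Rde but no z with Rdz and Rze.
F3: fails — Rca but no z with Rcz and Rza.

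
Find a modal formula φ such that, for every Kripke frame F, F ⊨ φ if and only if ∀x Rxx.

□q → q

This is reflexivity; the standard corresponding axiom is T: □q → q.
Suppose □q→q is valid. At any x set V(q)={w : Rxw}. Then □q holds at x, so q holds at x, i.e. Rxx.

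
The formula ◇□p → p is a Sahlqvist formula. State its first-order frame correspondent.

This schema is equivalent to the B axiom p → □◇p.
It corresponds to symmetry: ∀x ∀y (Rxy → Ryx).

Symmetry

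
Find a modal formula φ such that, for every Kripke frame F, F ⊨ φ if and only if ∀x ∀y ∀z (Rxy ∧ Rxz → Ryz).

A defining formula is ◇p → □◇p (the 5 axiom).
Suppose ◇p→□◇p is valid. Take Rxy, Rxz and set V(p)={y}. Then ◇p at x, so □◇p at x, so ◇p at z, so some w with Rzw has p; w=y, i.e. Rzy. By symmetry of the argument, Ryz.

◇p → □◇p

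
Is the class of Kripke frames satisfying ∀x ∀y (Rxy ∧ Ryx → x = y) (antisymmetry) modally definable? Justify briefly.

Any modally definable frame class is closed under surjective bounded morphisms.
The 6-cycle (worlds 0,1,2,3,4,5 with 0→1→2→3→4→5→0) is antisymmetric. Sending even-indexed worlds to • and odd-indexed worlds to ∘ is a surjective bounded morphism onto the two-world frame with •↔∘, which is not antisymmetric.
So the class is not modally definable.

No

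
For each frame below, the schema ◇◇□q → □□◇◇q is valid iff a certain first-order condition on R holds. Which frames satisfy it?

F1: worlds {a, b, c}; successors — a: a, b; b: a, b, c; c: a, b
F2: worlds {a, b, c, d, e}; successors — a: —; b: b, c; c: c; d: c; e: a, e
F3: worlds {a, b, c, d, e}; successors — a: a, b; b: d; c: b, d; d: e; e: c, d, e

F1

Frame correspondent (Sahlqvist): ∀x ∀y ∀z ((xR²y ∧ xR²z) → ∃w (yRw ∧ zR²w)) — i.e. a generalized confluence (Geach) condition.
F1: holds.
F2: fails — eR²a, eR²a but no w with aRw and aR²w.
F3: fails — aR²a, aR²b but no w with aRw and bR²w.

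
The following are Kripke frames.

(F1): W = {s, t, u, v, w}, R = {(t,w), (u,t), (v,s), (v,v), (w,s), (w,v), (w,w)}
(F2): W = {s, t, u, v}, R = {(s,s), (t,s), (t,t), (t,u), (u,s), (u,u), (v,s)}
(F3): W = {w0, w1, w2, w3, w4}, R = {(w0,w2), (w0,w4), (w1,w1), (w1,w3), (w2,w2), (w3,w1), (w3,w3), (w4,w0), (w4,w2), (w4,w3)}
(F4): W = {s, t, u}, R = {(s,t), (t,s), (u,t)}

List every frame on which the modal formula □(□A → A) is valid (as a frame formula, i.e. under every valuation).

Frame correspondent (Sahlqvist): ∀x ∀y (Rxy → Ryy) — i.e. shift-reflexivity.
(F1): fails — Rut but not Rtt.
(F2): ✓.
(F3): fails — Rw0w4 but not Rw4w4.
(F4): fails — Rts but not Rss.
Valid on: (F2).

(F2)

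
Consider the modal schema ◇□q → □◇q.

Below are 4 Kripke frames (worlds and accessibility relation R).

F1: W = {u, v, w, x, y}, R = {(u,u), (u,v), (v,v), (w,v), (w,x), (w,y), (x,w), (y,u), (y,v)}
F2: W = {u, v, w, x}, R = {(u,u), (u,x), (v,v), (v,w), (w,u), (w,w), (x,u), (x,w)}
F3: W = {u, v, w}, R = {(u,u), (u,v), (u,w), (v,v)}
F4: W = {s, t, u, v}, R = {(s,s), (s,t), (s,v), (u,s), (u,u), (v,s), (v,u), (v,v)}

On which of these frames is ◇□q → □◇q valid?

F2

This is the axiom for convergence; its first-order frame correspondent is ∀x ∀y ∀z (Rxy ∧ Rxz → ∃w (Ryw ∧ Rzw)).
F1: fails — Rwx and Rwy but x and y have no common successor.
F2: holds.
F3: fails — Ruv and Ruw but v and w have no common successor.
F4: fails — Rsv and Rst but v and t have no common successor.
Valid on: F2.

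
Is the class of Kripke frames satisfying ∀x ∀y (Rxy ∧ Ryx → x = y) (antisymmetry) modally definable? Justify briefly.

Any modally definable frame class is closed under surjective bounded morphisms.
The 6-cycle (worlds a,b,c,d,e,f with a→b→c→d→e→f→a) is antisymmetric. Sending even-indexed worlds to a and odd-indexed worlds to b is a surjective bounded morphism onto the two-world frame with a↔b, which is not antisymmetric.
Hence antisymmetry is not modally definable.

Not definable by any modal formula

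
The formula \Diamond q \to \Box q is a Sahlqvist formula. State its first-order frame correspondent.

Partial functionality

This is the CD axiom.
It corresponds to partial functionality: \forall x \forall y \forall z (Rxy \wedge Rxz \to y = z).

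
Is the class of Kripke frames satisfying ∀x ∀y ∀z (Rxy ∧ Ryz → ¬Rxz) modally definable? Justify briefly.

Any modally definable frame class is closed under surjective bounded morphisms.
The 7-cycle (worlds 0,1,2,3,4,5,6 with 0→1→2→3→4→5→6→0) is intransitive. Mapping every world to a single reflexive point • is a surjective bounded morphism; the reflexive point is not intransitive (R••∧R•• but R••).
Hence intransitivity is not modally definable.

Not modally definable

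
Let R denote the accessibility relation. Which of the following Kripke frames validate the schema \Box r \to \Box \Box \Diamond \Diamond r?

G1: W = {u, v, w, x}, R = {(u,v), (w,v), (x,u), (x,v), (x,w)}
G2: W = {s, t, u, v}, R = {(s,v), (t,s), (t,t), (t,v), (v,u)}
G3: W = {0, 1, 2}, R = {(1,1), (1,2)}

Frame correspondent (Sahlqvist): \forall x \forall z (x R^2 z \to \exists w (xRw \wedge z R^2 w)) — i.e. a generalized confluence (Geach) condition.
G1: fails — xR²v but no t with xRt and vR²t.
G2: fails — sR²u but no w with sRw and uR²w.
G3: fails — 1R²2 but no w with 1Rw and 2R²w.
Valid on no frame.

none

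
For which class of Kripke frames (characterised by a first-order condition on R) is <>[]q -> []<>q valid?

Suppose ◇□q→□◇q is valid. Take Rxy, Rxz and set V(q)={w : Ryw}. Then □q at y so ◇□q at x, so □◇q at x, so ◇q at z, giving w with Rzw and Ryw.

convergence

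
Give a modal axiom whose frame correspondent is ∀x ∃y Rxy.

□q → ◇q

This is seriality; the standard corresponding axiom is D: □q → ◇q.
Suppose □q→◇q is valid. At any x set V(q)=W. Then □q at x, so ◇q at x, so x has a successor.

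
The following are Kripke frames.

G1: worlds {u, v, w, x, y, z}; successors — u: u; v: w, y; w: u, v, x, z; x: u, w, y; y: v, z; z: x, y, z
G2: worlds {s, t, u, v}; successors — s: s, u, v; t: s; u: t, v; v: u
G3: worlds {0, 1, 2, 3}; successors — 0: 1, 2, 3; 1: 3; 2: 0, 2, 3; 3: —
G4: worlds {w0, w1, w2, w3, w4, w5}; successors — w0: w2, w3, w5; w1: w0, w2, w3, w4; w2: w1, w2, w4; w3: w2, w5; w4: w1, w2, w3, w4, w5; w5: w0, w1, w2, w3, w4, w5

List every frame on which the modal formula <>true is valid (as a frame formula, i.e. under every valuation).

The schema corresponds to seriality: forall x exists y Rxy.
G1: satisfies the condition.
G2: satisfies the condition.
G3: fails — world 3 has no successor.
G4: satisfies the condition.
Valid on: G1, G2, G4.

G1, G2, G4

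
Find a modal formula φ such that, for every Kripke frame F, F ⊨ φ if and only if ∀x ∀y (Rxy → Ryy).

□(□p → p)

This is shift-reflexivity; the standard corresponding axiom is T□: □(□p → p).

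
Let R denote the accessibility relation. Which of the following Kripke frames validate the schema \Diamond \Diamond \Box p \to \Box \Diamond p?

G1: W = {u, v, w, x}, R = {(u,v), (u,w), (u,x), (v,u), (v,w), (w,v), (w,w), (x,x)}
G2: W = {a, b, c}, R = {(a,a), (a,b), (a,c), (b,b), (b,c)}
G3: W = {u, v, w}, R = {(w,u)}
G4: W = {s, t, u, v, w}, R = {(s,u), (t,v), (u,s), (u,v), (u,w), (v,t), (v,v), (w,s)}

G3

This is the axiom for a generalized confluence (Geach) condition; its first-order frame correspondent is \forall x \forall y \forall z ((x R^2 y \wedge xRz) \to \exists w (yRw \wedge zRw)).
G1: fails — uR²v, uRx but no t with vRt and xRt.
G2: fails — aR²a, aRc but no w with aRw and cRw.
G3: ✓.
G4: fails — sR²s, sRu but no w* with sRw* and uRw*.
Valid on: G3.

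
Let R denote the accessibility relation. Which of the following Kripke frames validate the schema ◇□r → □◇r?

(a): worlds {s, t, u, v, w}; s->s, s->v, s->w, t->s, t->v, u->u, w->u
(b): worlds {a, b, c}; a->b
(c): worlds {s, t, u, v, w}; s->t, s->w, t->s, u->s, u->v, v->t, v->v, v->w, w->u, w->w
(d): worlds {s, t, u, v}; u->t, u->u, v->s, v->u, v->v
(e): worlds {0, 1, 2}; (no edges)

(e)

Frame correspondent (Sahlqvist): ∀x ∀y ∀z (Rxy ∧ Rxz → ∃w (Ryw ∧ Rzw)) — i.e. convergence.
(a): fails — Rsv and Rsv but v and v have no common successor.
(b): fails — Rab and Rab but b and b have no common successor.
(c): fails — Rsw and Rst but w and t have no common successor.
(d): fails — Rut and Rut but t and t have no common successor.
(e): condition met.
Valid on: (e).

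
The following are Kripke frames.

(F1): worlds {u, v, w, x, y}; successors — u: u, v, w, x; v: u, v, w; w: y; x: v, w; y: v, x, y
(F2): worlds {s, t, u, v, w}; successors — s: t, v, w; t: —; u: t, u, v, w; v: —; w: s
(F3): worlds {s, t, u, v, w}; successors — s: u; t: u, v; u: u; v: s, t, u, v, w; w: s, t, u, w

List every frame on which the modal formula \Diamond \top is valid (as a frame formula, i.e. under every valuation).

(F1), (F3)

The schema corresponds to seriality: \forall x \exists y Rxy.
(F1): condition met.
(F2): fails — world t has no successor.
(F3): condition met.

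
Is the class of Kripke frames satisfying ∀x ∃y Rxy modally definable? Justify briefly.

Yes — defined by □r → ◇r

The condition is seriality. A defining modal formula is □r → ◇r.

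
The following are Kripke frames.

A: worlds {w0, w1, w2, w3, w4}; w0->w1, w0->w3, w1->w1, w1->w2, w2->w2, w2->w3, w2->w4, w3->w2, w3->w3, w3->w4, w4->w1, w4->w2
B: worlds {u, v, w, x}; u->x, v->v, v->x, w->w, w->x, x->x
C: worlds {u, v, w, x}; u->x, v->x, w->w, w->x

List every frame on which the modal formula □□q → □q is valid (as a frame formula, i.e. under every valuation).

Frame correspondent (Sahlqvist): ∀x ∀y (Rxy → ∃z (Rxz ∧ Rzy)) — i.e. density.
A: satisfies the condition.
B: satisfies the condition.
C: fails — Rvx but no z with Rvz and Rzx.
Valid on: A, B.

A, B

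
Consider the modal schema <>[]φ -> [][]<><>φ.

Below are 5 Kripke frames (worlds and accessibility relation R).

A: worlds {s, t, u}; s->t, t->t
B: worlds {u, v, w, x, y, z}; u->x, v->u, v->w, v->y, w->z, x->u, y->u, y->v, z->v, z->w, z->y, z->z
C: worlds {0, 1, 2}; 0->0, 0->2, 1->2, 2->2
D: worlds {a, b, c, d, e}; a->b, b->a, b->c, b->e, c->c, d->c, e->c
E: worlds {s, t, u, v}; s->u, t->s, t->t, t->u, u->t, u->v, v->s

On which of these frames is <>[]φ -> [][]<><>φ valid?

The schema corresponds to a generalized confluence (Geach) condition: forall x forall y forall z ((xRy & x R^2 z) -> exists w (yRw & z R^2 w)).
A: condition met.
B: fails — vRu, vR²u but no t with uRt and uR²t.
C: condition met.
D: fails — bRa, bR²c but no w with aRw and cR²w.
E: fails — sRu, sR²v but no w with uRw and vR²w.

A, C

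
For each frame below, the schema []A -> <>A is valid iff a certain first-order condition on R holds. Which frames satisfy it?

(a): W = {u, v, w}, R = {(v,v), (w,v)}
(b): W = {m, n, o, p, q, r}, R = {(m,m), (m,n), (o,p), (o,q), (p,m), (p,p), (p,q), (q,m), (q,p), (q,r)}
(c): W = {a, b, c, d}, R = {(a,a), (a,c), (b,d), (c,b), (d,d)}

(c)

Frame correspondent (Sahlqvist): forall x exists y Rxy — i.e. seriality.
(a): fails — world u has no successor.
(b): fails — world n has no successor.
(c): ✓.
Valid on: (c).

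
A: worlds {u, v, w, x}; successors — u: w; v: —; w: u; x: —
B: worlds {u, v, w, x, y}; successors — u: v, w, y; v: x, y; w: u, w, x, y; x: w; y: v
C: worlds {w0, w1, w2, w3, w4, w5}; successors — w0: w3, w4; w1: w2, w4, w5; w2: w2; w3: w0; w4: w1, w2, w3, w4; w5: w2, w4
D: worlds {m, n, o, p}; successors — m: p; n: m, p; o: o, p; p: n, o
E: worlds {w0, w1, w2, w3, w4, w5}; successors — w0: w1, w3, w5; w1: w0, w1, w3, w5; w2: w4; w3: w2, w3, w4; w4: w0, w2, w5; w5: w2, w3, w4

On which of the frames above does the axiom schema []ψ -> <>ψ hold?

B, C, D, E

The schema corresponds to seriality: forall x exists y Rxy.
A: fails — world v has no successor.
B: satisfies the condition.
C: satisfies the condition.
D: satisfies the condition.
E: satisfies the condition.
Valid on: B, C, D, E.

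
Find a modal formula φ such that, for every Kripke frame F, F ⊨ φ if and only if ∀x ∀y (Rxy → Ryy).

□(□q → q)

This is shift-reflexivity; the standard corresponding axiom is T□: □(□q → q).
Suppose □(□q→q) is valid. Take Rxy and set V(q)={w : Ryw}. Then at y, □q holds; since □(□q→q) at x, □q→q at y, so q at y, i.e. Ryy.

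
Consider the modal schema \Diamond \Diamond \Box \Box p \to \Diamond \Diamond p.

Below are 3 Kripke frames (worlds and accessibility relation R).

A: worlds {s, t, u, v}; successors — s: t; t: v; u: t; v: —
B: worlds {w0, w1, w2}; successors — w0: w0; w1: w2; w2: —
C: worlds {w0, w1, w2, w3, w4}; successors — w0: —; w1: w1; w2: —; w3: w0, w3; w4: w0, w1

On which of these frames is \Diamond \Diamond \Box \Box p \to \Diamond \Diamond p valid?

The schema corresponds to a generalized confluence (Geach) condition: \forall x \forall y (x R^2 y \to \exists w (y R^2 w \wedge x R^2 w)).
A: fails — sR²v but no w with vR²w and sR²w.
B: condition met.
C: fails — w3R²w0 but no w with w0R²w and w3R²w.

B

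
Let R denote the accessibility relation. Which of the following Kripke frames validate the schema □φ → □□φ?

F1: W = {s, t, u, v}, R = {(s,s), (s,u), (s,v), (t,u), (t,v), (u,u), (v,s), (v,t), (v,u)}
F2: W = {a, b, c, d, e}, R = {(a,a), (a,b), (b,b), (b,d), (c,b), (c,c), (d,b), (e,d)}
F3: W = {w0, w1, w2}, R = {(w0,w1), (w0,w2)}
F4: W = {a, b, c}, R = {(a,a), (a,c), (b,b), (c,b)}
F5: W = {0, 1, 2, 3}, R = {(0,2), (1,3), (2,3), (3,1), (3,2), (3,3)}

The schema corresponds to transitivity: ∀x ∀y ∀z (Rxy ∧ Ryz → Rxz).
F1: fails — Rtv and Rvt but not Rtt.
F2: fails — Rab and Rbd but not Rad.
F3: condition met.
F4: fails — Rac and Rcb but not Rab.
F5: fails — R02 and R23 but not R03.

F3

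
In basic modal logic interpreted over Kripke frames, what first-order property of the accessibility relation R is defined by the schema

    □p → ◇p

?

Seriality

This is the D axiom.
It corresponds to seriality: ∀x ∃y Rxy.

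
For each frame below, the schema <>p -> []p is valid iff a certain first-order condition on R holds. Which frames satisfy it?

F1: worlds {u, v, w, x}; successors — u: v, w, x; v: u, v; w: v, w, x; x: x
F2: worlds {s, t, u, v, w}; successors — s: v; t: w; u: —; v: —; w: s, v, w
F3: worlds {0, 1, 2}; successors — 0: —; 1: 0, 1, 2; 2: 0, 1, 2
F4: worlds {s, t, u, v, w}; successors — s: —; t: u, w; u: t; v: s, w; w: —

none

The schema corresponds to partial functionality: forall x forall y forall z (Rxy & Rxz -> y = z).
F1: fails — u sees both v and w.
F2: fails — w sees both s and v.
F3: fails — 1 sees both 0 and 1.
F4: fails — t sees both u and w.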